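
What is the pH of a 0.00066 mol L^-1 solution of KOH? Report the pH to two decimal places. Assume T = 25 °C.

KOH is a strong base; [OH-] = 0.00066 M.
pOH = -log(0.00066) = 3.18
pH = 14.00 - 3.18 = 10.82

pH = 10.82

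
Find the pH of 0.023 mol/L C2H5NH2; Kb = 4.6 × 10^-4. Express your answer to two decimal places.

C2H5NH2 + H2O ⇌ C2H5NH3+ + OH-
Kb = x²/(0.023 − x) = 4.6 × 10^-4
x is not negligible relative to C₀; solve x² + 0.00046·x − 1.06e-05 = 0.
x = (−Kb + √(Kb² + 4·Kb·C₀))/2 = 3.03 × 10^-3 M
pOH = 2.52, so pH = 14.00 − pOH = 11.48

pH = 11.48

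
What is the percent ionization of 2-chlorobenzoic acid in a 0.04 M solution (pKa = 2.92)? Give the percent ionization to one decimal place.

15.9%

ClC6H4COOH ⇌ ClC6H4COO- + H+; let x = [H+] at equilibrium.
Ka = 10^(−2.92) = 1.20 × 10^-3
Solve x² + 0.0012x − 4.8e-05 = 0 → x = 6.35 × 10^-3 M
% ionization = x/C₀ × 100% = 6.35 × 10^-3/0.04 × 100% = 15.9%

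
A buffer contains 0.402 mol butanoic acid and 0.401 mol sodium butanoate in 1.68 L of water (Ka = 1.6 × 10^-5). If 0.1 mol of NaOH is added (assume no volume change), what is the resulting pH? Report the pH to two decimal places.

OH- converts CH3(CH2)2COOH to CH3(CH2)2COO-: CH3(CH2)2COOH → 0.302 mol, CH3(CH2)2COO- → 0.501 mol.
pKa = −log(1.6 × 10^-5) = 4.796
Henderson–Hasselbalch with mole ratio 0.501/0.302: pH = 4.796 + (+0.220)

pH = 5.02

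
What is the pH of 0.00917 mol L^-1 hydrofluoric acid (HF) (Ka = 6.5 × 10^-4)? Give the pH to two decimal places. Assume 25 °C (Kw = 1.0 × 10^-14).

pH = 2.67

HF ⇌ F- + H+
Let x = [H+] at equilibrium. Ka = x²/(0.00917 − x).
x is not negligible relative to C₀; solve x² + 0.00065·x − 5.96e-06 = 0.
x = (−Ka + √(Ka² + 4·Ka·C₀))/2 = 2.14 × 10^-3 M
pH = −log(2.14 × 10^-3) = 2.67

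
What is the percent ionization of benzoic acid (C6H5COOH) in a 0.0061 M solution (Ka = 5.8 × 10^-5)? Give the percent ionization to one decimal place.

9.3%

C6H5COOH ⇌ C6H5COO- + H+; let x = [H+] at equilibrium.
Ka = x²/(C₀ − x); solving the quadratic gives x = 5.67 × 10^-4 M.
% ionization = x/C₀ × 100% = 5.67 × 10^-4/0.0061 × 100% = 9.3%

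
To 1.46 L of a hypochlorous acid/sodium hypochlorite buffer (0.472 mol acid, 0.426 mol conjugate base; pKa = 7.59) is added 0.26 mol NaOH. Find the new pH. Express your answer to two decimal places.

pH = 8.10

OH- converts HOCl to OCl-: HOCl → 0.212 mol, OCl- → 0.686 mol.
Henderson–Hasselbalch with mole ratio 0.686/0.212: pH = 7.59 + (+0.510)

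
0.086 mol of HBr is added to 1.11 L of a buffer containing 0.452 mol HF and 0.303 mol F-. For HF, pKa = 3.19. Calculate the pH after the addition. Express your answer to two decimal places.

After neutralization: n(HF) = 0.538 mol, n(F-) = 0.217 mol.
pH = pKa + log(n_F-/n_HF) = 3.19 + log(0.217/0.538) = 3.19 + (-0.394)

pH = 2.80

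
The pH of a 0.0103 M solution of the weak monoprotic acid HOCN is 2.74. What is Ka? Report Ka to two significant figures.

Ka = 3.9 × 10^-4

[H+] = 10^(-2.74) = 1.82 × 10^-3 M
At equilibrium [HA] = 0.0103 − 1.82 × 10^-3 = 8.48 × 10^-3 M
Ka = [H+][A-]/[HA] = (1.82 × 10^-3)² / 8.48 × 10^-3 = 3.9 × 10^-4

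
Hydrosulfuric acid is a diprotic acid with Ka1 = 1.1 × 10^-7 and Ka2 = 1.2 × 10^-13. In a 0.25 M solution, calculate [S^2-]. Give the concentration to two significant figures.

1.2 × 10^-13 M

First ionization gives [H+] ≈ [HS-] = 1.66 × 10^-4 M.
Second step: Ka2 = [H+][S^2-]/[HS-] ≈ [S^2-] (since [H+] ≈ [HS-]).
So [S^2-] ≈ Ka2.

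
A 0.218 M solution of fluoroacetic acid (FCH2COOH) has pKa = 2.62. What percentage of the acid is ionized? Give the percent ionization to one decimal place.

FCH2COOH ⇌ FCH2COO- + H+; let x = [H+] at equilibrium.
Ka = 10^(−2.62) = 2.40 × 10^-3
Ka = x²/(C₀ − x); solving the quadratic gives x = 2.17 × 10^-2 M.
% ionization = x/C₀ × 100% = 2.17 × 10^-2/0.218 × 100% = 10.0%

10.0%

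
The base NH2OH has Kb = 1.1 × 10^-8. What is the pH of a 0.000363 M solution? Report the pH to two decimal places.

NH2OH + H2O ⇌ NH3OH+ + OH-
Let x = [OH-] at equilibrium. Kb = x²/(0.000363 − x).
Assume x ≪ 0.000363: x ≈ √(1.1 × 10^-8 × 0.000363) = 2.00 × 10^-6 M
Check: 0.55% ionized — well under 5%, approximation valid.
pOH = 5.70, so pH = 14.00 − pOH = 8.30

pH = 8.30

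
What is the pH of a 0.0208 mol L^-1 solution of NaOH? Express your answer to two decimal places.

pH = 12.32

NaOH is a strong base; [OH-] = 0.0208 M.
pOH = -log(0.0208) = 1.68
pH = 14.00 - 1.68 = 12.32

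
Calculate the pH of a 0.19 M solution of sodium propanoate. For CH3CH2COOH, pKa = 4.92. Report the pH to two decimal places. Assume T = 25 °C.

CH3CH2COO- is the conjugate base of the weak acid CH3CH2COOH.
Ka = 10^(−4.92) = 1.20 × 10^-5
Kb = Kw/Ka = 1.0×10^-14 / 1.20 × 10^-5 = 8.33 × 10^-10
Kb = [OH-]²/(0.19 − [OH-]) = 8.33 × 10^-10
Neglecting [OH-] in the denominator: [OH-] = √(8.33 × 10^-10 × 0.19) = 1.26 × 10^-5 M
pOH = −log(1.26 × 10^-5) = 4.90; pH = 14.00 − 4.90 = 9.10

pH = 9.10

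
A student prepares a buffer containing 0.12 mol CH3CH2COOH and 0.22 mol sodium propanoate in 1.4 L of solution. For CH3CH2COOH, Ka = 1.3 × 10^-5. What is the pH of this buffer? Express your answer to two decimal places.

pKa = −log(1.3 × 10^-5) = 4.886
pH = pKa + log([A⁻]/[HA]) = 4.886 + log(0.22/0.12)
pH = 4.886 + (+0.263) = 5.15

pH = 5.15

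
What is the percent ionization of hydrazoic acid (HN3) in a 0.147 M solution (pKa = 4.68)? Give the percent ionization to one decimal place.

HN3 ⇌ N3- + H+; let x = [H+] at equilibrium.
Ka = 10^(−4.68) = 2.09 × 10^-5
x ≈ √(Ka·C₀) = √(2.09 × 10^-5 × 0.147) = 1.75 × 10^-3 M
Fraction ionized = 1.75 × 10^-3 / 0.147 = 0.0119 → 1.2%

1.2%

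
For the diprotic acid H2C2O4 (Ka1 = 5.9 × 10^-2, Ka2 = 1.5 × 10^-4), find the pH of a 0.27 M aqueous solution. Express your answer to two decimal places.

pH = 1.00

Since Ka1 ≫ Ka2, the first ionization dominates [H+].
Ka1 = x²/(0.27 − x) = 5.9 × 10^-2
Solving the quadratic: x = (−Ka1 + √(Ka1² + 4·Ka1·C₀))/2 = 1.00 × 10^-1 M
pH = −log(1.00 × 10^-1) = 1.00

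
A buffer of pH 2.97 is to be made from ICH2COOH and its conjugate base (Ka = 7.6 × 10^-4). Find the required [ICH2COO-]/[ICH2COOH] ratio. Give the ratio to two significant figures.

ratio = 0.71

pKa = -log(7.6 × 10^-4) = 3.119
pH = pKa + log(r) ⇒ log(r) = 2.97 − 3.119 = -0.149
r = [ICH2COO-]/[ICH2COOH] = 10^(-0.149) = 0.71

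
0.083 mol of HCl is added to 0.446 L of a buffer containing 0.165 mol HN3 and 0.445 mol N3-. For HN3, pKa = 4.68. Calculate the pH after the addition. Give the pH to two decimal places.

Added H+ converts N3- to HN3: HN3 → 0.248 mol, N3- → 0.362 mol.
pH = pKa + log([A⁻]/[HA]) = 4.68 + log(0.362/0.248) = 4.68 +0.164

pH = 4.84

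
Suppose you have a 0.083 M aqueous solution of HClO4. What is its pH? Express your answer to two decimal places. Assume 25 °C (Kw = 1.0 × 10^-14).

HClO4 is a strong acid and dissociates completely, so [H+] = 0.083 M.
pH = -log(0.083) = 1.08

pH = 1.08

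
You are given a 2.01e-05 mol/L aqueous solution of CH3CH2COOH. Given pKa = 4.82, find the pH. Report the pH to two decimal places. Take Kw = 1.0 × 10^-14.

pH = 4.94

CH3CH2COOH ⇌ CH3CH2COO- + H+
Ka = 10^(−4.82) = 1.51 × 10^-5
From the ICE table, Ka = [H+]²/(2.01e-05 − [H+]) = 1.51 × 10^-5.
The 5% rule fails; solving [H+]² + Ka·[H+] − Ka·C₀ = 0 exactly:
[H+] = [−1.51e-05 + √(1.51e-05² + 1.21e-09)]/2 = 1.14 × 10^-5 M
pH = −log[H+] = −log(1.14 × 10^-5) = 4.94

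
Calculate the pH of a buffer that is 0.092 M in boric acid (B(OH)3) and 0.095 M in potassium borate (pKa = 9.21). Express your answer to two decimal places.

pH = 9.22

Henderson–Hasselbalch: pH = pKa + log([B(OH)4-]/[B(OH)3]) = 9.21 + log(0.095/0.092)
pH = 9.21 + (+0.014) = 9.22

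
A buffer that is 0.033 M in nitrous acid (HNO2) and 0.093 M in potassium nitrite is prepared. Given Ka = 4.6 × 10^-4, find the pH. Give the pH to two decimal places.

pH = 3.79

pKa = −log(4.6 × 10^-4) = 3.337
Using pH = pKa + log([base]/[acid]) with [base]/[acid] = 0.093/0.033:
pH = 3.337 + (+0.450) = 3.79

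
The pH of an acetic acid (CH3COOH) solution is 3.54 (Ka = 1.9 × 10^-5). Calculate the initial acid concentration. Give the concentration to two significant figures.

C₀ = 4.7 × 10^-3 M

[H+] = 10^(-3.54) = 2.88 × 10^-4 M = x
Ka = x²/(C₀ − x) ⇒ C₀ = x + x²/Ka
C₀ = 2.88 × 10^-4 + (2.88 × 10^-4)²/(1.9 × 10^-5) = 4.65 × 10^-3 M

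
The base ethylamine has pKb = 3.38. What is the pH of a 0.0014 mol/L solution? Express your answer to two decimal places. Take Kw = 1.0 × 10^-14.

C2H5NH2 + H2O ⇌ C2H5NH3+ + OH-
Kb = 10^(−3.38) = 4.17 × 10^-4
From the ICE table, Kb = [OH-]²/(0.0014 − [OH-]) = 4.17 × 10^-4.
The 5% rule fails; solving [OH-]² + Kb·[OH-] − Kb·C₀ = 0 exactly:
[OH-] = [−0.000417 + √(0.000417² + 2.34e-06)]/2 = 5.84 × 10^-4 M
pOH = 3.23, so pH = 14.00 − pOH = 10.77

pH = 10.77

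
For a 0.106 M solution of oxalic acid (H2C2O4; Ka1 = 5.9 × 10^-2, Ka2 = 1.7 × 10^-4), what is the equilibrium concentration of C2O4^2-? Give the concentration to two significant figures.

1.7 × 10^-4 M

First ionization gives [H+] ≈ [HC2O4-] = 5.49 × 10^-2 M.
Second step: Ka2 = [H+][C2O4^2-]/[HC2O4-] ≈ [C2O4^2-] (since [H+] ≈ [HC2O4-]).
So [C2O4^2-] ≈ Ka2.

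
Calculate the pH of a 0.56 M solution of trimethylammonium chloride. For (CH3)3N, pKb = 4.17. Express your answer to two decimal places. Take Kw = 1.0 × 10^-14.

(CH3)3NH+ is the conjugate acid of the weak base (CH3)3N.
Kb = 10^(−4.17) = 6.76 × 10^-5
Ka = Kw/Kb = 1.0×10^-14 / 6.76 × 10^-5 = 1.48 × 10^-10
Ka = [H+]²/(0.56 − [H+]) = 1.48 × 10^-10
Since Ka ≪ C₀, [H+] ≈ √(Ka·C₀) = 9.10 × 10^-6 M.
pH = −log[H+] = −log(9.10 × 10^-6) = 5.04

pH = 5.04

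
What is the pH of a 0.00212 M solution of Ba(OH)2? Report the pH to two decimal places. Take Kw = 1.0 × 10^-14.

Ba(OH)2 is a strong base (each formula unit releases 2 OH-); [OH-] = 0.00424 M.
pOH = -log(0.00424) = 2.37
pH = 14.00 - 2.37 = 11.63

pH = 11.63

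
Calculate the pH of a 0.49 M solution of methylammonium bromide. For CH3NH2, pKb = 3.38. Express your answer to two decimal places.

pH = 5.46

CH3NH3+ is the conjugate acid of the weak base CH3NH2.
Kb = 10^(−3.38) = 4.17 × 10^-4
Ka = Kw/Kb = 1.0×10^-14 / 4.17 × 10^-4 = 2.40 × 10^-11
From the ICE table, Ka = [H+]²/(0.49 − [H+]) = 2.40 × 10^-11.
Since Ka ≪ C₀, [H+] ≈ √(Ka·C₀) = 3.43 × 10^-6 M.
pH = −log(3.43 × 10^-6) = 5.46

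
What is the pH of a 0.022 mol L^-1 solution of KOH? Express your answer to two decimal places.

pH = 12.34

KOH is a strong base; [OH-] = 0.022 M.
pOH = -log(0.022) = 1.66
pH = 14.00 - 1.66 = 12.34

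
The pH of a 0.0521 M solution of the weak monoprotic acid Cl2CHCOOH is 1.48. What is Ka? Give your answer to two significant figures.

[H+] = 10^(-1.48) = 3.31 × 10^-2 M
At equilibrium [HA] = 0.0521 − 3.31 × 10^-2 = 1.90 × 10^-2 M
Ka = [H+][A-]/[HA] = (3.31 × 10^-2)² / 1.90 × 10^-2 = 5.8 × 10^-2

Ka = 5.8 × 10^-2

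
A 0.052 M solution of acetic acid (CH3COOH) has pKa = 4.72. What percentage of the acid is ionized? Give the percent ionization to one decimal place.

CH3COOH ⇌ CH3COO- + H+; let x = [H+] at equilibrium.
Ka = 10^(−4.72) = 1.91 × 10^-5
x ≈ √(Ka·C₀) = √(1.91 × 10^-5 × 0.052) = 9.97 × 10^-4 M
% ionization = x/C₀ × 100% = 9.97 × 10^-4/0.052 × 100% = 1.9%

1.9%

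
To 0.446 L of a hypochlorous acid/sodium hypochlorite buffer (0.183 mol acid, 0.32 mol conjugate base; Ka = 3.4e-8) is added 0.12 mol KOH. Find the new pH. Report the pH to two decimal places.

pH = 8.31

OH- converts HOCl to OCl-: HOCl → 0.063 mol, OCl- → 0.44 mol.
pKa = −log(3.4 × 10^-8) = 7.469
pH = pKa + log(n_OCl-/n_HOCl) = 7.469 + log(0.44/0.063) = 7.469 + (+0.844)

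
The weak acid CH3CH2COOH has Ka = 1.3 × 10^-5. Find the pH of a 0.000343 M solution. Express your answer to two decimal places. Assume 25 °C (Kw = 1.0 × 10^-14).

pH = 4.22

CH3CH2COOH ⇌ CH3CH2COO- + H+
From the ICE table, Ka = x²/(0.000343 − x) = 1.3 × 10^-5.
x is not negligible relative to C₀; solve x² + 1.3e-05·x − 4.46e-09 = 0.
x = [−1.3e-05 + √(1.3e-05² + 1.78e-08)]/2 = 6.06 × 10^-5 M
pH = −log[H+] = −log(6.06 × 10^-5) = 4.22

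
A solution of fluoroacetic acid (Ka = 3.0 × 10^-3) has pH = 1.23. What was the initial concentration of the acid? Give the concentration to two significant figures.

[H+] = 10^(-1.23) = 5.89 × 10^-2 M = x
Ka = x²/(C₀ − x) ⇒ C₀ = x + x²/Ka
C₀ = 5.89 × 10^-2 + (5.89 × 10^-2)²/(3.0 × 10^-3) = 1.22 M

C₀ = 1.2 M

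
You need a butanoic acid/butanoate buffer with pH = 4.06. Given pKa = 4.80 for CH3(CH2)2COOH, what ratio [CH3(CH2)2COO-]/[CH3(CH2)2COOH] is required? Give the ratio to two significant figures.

pH = pKa + log(r) ⇒ log(r) = 4.06 − 4.80 = -0.74
r = [CH3(CH2)2COO-]/[CH3(CH2)2COOH] = 10^(-0.74) = 0.182

ratio = 0.18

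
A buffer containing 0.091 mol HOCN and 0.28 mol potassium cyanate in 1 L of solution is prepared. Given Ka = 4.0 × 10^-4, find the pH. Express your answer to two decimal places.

pKa = −log(4.0 × 10^-4) = 3.398
Henderson–Hasselbalch: pH = pKa + log([OCN-]/[HOCN]) = 3.398 + log(0.28/0.091)
pH = 3.398 + (+0.488) = 3.89

pH = 3.89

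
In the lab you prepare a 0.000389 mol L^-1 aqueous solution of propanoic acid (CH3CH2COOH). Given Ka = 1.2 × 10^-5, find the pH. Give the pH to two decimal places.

CH3CH2COOH ⇌ CH3CH2COO- + H+
Ka = x²/(0.000389 − x) = 1.2 × 10^-5
Here C₀/Ka ≈ 32.4, so the small-x approximation fails. Use the quadratic:
x = (−Ka + √(Ka² + 4·Ka·C₀))/2 = 6.26 × 10^-5 M
pH = −log[H+] = −log(6.26 × 10^-5) = 4.20

pH = 4.20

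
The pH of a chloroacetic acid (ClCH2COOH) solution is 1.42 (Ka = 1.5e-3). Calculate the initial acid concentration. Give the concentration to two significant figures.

C₀ = 1.0 M

[H+] = 10^(-1.42) = 3.80 × 10^-2 M = x
Ka = x²/(C₀ − x) ⇒ C₀ = x + x²/Ka
C₀ = 3.80 × 10^-2 + (3.80 × 10^-2)²/(1.5 × 10^-3) = 1.00 M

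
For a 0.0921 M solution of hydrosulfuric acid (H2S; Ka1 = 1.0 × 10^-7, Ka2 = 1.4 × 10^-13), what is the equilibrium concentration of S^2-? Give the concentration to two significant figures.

1.4 × 10^-13 M

First ionization gives [H+] ≈ [HS-] = 9.60 × 10^-5 M.
Second step: Ka2 = [H+][S^2-]/[HS-] ≈ [S^2-] (since [H+] ≈ [HS-]).
So [S^2-] ≈ Ka2.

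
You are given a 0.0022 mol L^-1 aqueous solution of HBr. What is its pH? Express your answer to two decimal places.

HBr is a strong acid and dissociates completely, so [H+] = 0.0022 M.
pH = -log(0.0022) = 2.66

pH = 2.66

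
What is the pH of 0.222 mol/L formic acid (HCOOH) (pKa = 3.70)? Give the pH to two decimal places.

HCOOH ⇌ HCOO- + H+
Ka = 10^(−3.70) = 2.00 × 10^-4
From the ICE table, Ka = [H+]²/(0.222 − [H+]) = 2.00 × 10^-4.
Neglecting [H+] in the denominator: [H+] = √(2.00 × 10^-4 × 0.222) = 6.66 × 10^-3 M
Check: 3% ionized — well under 5%, approximation valid.
pH = −log[H+] = −log(6.66 × 10^-3) = 2.18

pH = 2.18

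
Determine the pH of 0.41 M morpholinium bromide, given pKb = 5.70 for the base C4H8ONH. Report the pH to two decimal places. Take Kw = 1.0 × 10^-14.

C4H8ONH2+ is the conjugate acid of the weak base C4H8ONH.
Kb = 10^(−5.70) = 2.00 × 10^-6
Ka = Kw/Kb = 1.0×10^-14 / 2.00 × 10^-6 = 5.00 × 10^-9
From the ICE table, Ka = [H+]²/(0.41 − [H+]) = 5.00 × 10^-9.
Since Ka ≪ C₀, [H+] ≈ √(Ka·C₀) = 4.53 × 10^-5 M.
([H+]/C₀ = 0.011% < 5%, so the approximation holds.)
pH = −log(4.53 × 10^-5) = 4.34

pH = 4.34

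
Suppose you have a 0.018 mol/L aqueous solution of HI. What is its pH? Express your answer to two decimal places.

pH = 1.74

HI is a strong acid and dissociates completely, so [H+] = 0.018 M.
pH = -log(0.018) = 1.74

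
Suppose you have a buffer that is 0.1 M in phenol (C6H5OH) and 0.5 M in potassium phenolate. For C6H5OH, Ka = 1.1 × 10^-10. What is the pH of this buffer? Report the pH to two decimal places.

pKa = −log(1.1 × 10^-10) = 9.959
Henderson–Hasselbalch: pH = pKa + log([C6H5O-]/[C6H5OH]) = 9.959 + log(0.5/0.1)
pH = 9.959 + (+0.699) = 10.66

pH = 10.66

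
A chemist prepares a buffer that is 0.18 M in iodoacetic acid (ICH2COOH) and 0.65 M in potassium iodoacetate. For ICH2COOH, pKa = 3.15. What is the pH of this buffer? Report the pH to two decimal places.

pH = 3.71

pH = pKa + log([A⁻]/[HA]) = 3.15 + log(0.65/0.18)
pH = 3.15 + (+0.558) = 3.71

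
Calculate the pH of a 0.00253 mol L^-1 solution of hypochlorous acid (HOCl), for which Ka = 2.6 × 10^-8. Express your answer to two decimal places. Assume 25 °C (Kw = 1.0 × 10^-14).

pH = 5.09

HOCl ⇌ OCl- + H+
From the ICE table, Ka = [H+]²/(0.00253 − [H+]) = 2.6 × 10^-8.
Neglecting [H+] in the denominator: [H+] = √(2.6 × 10^-8 × 0.00253) = 8.11 × 10^-6 M
Check: 0.32% ionized — well under 5%, approximation valid.
pH = −log[H+] = −log(8.11 × 10^-6) = 5.09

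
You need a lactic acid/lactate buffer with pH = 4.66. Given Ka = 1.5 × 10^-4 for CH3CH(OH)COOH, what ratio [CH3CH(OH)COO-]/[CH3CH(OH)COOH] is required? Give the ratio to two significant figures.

pKa = -log(1.5 × 10^-4) = 3.824
pH = pKa + log(r) ⇒ log(r) = 4.66 − 3.824 = +0.836
r = [CH3CH(OH)COO-]/[CH3CH(OH)COOH] = 10^(+0.836) = 6.85

ratio = 6.9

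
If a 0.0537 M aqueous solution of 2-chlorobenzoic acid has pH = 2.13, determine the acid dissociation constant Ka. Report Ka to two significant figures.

[H+] = 10^(-2.13) = 7.41 × 10^-3 M
At equilibrium [HA] = 0.0537 − 7.41 × 10^-3 = 4.63 × 10^-2 M
Ka = [H+][A-]/[HA] = (7.41 × 10^-3)² / 4.63 × 10^-2 = 1.2 × 10^-3

Ka = 1.2 × 10^-3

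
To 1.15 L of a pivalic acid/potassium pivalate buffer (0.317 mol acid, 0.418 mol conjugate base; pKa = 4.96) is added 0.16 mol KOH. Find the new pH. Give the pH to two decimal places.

After neutralization: n((CH3)3CCOOH) = 0.157 mol, n((CH3)3CCOO-) = 0.578 mol.
Henderson–Hasselbalch with mole ratio 0.578/0.157: pH = 4.96 + (+0.566)

pH = 5.53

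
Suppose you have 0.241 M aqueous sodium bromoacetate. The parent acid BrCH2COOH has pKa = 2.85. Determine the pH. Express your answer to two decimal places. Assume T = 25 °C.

BrCH2COO- is the conjugate base of the weak acid BrCH2COOH.
Ka = 10^(−2.85) = 1.41 × 10^-3
Kb = Kw/Ka = 1.0×10^-14 / 1.41 × 10^-3 = 7.09 × 10^-12
From the ICE table, Kb = x²/(0.241 − x) = 7.09 × 10^-12.
Neglecting x in the denominator: x = √(7.09 × 10^-12 × 0.241) = 1.31 × 10^-6 M
pOH = −log(1.31 × 10^-6) = 5.88; pH = 14.00 − 5.88 = 8.12

pH = 8.12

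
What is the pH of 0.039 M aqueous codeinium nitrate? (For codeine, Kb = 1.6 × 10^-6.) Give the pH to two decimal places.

pH = 4.81

C18H22NO3+ is the conjugate acid of the weak base C18H21NO3.
Ka = Kw/Kb = 1.0×10^-14 / 1.6 × 10^-6 = 6.25 × 10^-9
Let x = [H+] at equilibrium. Ka = x²/(0.039 − x).
Since Ka ≪ C₀, x ≈ √(Ka·C₀) = 1.56 × 10^-5 M.
Check: 0.04% ionized — well under 5%, approximation valid.
pH = −log[H+] = −log(1.56 × 10^-5) = 4.81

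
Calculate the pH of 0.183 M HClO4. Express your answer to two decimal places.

HClO4 is a strong acid and dissociates completely, so [H+] = 0.183 M.
pH = -log(0.183) = 0.74

pH = 0.74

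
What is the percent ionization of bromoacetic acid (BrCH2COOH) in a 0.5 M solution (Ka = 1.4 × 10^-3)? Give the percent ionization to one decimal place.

5.2%

BrCH2COOH ⇌ BrCH2COO- + H+; let x = [H+] at equilibrium.
Solve x² + 0.0014x − 0.0007 = 0 → x = 2.58 × 10^-2 M
% ionization = x/C₀ × 100% = 2.58 × 10^-2/0.5 × 100% = 5.2%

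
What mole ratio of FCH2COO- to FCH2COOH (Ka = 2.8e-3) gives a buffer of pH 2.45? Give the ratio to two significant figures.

pKa = -log(2.8 × 10^-3) = 2.553
pH = pKa + log(r) ⇒ log(r) = 2.45 − 2.553 = -0.103
r = [FCH2COO-]/[FCH2COOH] = 10^(-0.103) = 0.789

ratio = 0.79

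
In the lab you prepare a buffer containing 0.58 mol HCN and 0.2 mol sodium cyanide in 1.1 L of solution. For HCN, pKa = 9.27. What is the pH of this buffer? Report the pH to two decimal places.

pH = pKa + log([A⁻]/[HA]) = 9.27 + log(0.2/0.58)
pH = 9.27 + (-0.462) = 8.81

pH = 8.81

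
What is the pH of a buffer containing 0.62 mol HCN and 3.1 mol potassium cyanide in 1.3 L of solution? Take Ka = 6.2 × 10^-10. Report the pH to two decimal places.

pH = 9.91

pKa = −log(6.2 × 10^-10) = 9.208
Henderson–Hasselbalch: pH = pKa + log([CN-]/[HCN]) = 9.208 + log(3.1/0.62)
pH = 9.208 + (+0.699) = 9.91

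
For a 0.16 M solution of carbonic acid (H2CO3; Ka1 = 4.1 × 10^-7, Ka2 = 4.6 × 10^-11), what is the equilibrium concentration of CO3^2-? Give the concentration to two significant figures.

4.6 × 10^-11 M

First ionization gives [H+] ≈ [HCO3-] = 2.56 × 10^-4 M.
Second step: Ka2 = [H+][CO3^2-]/[HCO3-] ≈ [CO3^2-] (since [H+] ≈ [HCO3-]).
So [CO3^2-] ≈ Ka2.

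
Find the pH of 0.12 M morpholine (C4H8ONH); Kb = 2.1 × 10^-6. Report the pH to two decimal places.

pH = 10.70

C4H8ONH + H2O ⇌ C4H8ONH2+ + OH-
Kb = x²/(0.12 − x) = 2.1 × 10^-6
Since Kb ≪ C₀, x ≈ √(Kb·C₀) = 5.02 × 10^-4 M.
pOH = 3.30, so pH = 14.00 − pOH = 10.70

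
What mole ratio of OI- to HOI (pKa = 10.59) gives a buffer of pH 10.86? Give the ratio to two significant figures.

ratio = 1.9

pH = pKa + log(r) ⇒ log(r) = 10.86 − 10.59 = +0.27
r = [OI-]/[HOI] = 10^(+0.27) = 1.86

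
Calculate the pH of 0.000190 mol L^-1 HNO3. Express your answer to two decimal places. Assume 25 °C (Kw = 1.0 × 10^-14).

HNO3 is a strong acid and dissociates completely, so [H+] = 0.000190 M.
pH = -log(0.00019) = 3.72

pH = 3.72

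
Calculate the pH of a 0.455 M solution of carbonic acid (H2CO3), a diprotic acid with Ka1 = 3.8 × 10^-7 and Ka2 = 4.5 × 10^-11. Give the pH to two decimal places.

Since Ka1 ≫ Ka2, the first ionization dominates [H+].
Ka1 = x²/(0.455 − x) = 3.8 × 10^-7
x ≈ √(3.8 × 10^-7 × 0.455) = 4.16 × 10^-4 M
pH = −log(4.16 × 10^-4) = 3.38

pH = 3.38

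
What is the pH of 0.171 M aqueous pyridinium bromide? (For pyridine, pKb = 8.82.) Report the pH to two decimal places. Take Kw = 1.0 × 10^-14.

pH = 2.97

C5H5NH+ is the conjugate acid of the weak base C5H5N.
Kb = 10^(−8.82) = 1.51 × 10^-9
Ka = Kw/Kb = 1.0×10^-14 / 1.51 × 10^-9 = 6.62 × 10^-6
From the ICE table, Ka = x²/(0.171 − x) = 6.62 × 10^-6.
Assume x ≪ 0.171: x ≈ √(6.62 × 10^-6 × 0.171) = 1.06 × 10^-3 M
pH = −log[H+] = −log(1.06 × 10^-3) = 2.97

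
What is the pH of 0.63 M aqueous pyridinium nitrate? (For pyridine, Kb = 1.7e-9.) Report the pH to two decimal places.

pH = 2.72

C5H5NH+ is the conjugate acid of the weak base C5H5N.
Ka = Kw/Kb = 1.0×10^-14 / 1.7 × 10^-9 = 5.88 × 10^-6
From the ICE table, Ka = x²/(0.63 − x) = 5.88 × 10^-6.
Since Ka ≪ C₀, x ≈ √(Ka·C₀) = 1.92 × 10^-3 M.
Check: 0.31% ionized — well under 5%, approximation valid.
pH = −log[H+] = −log(1.92 × 10^-3) = 2.72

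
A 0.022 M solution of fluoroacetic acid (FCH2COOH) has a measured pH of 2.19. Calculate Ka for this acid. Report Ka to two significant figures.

Ka = 2.7 × 10^-3

[H+] = 10^(-2.19) = 6.46 × 10^-3 M
At equilibrium [HA] = 0.022 − 6.46 × 10^-3 = 1.55 × 10^-2 M
Ka = [H+][A-]/[HA] = (6.46 × 10^-3)² / 1.55 × 10^-2 = 2.7 × 10^-3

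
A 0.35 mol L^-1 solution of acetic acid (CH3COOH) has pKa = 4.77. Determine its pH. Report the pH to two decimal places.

CH3COOH ⇌ CH3COO- + H+
Ka = 10^(−4.77) = 1.70 × 10^-5
Ka = x²/(0.35 − x) = 1.70 × 10^-5
Neglecting x in the denominator: x = √(1.70 × 10^-5 × 0.35) = 2.44 × 10^-3 M
(x/C₀ = 0.7% < 5%, so the approximation holds.)
pH = −log[H+] = −log(2.44 × 10^-3) = 2.61

pH = 2.61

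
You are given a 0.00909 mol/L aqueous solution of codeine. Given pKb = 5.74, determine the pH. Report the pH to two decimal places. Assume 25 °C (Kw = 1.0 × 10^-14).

C18H21NO3 + H2O ⇌ C18H22NO3+ + OH-
Kb = 10^(−5.74) = 1.82 × 10^-6
Kb = x²/(0.00909 − x) = 1.82 × 10^-6
Assume x ≪ 0.00909: x ≈ √(1.82 × 10^-6 × 0.00909) = 1.29 × 10^-4 M
Check: 1.4% ionized — well under 5%, approximation valid.
pOH = 3.89, so pH = 14.00 − pOH = 10.11

pH = 10.11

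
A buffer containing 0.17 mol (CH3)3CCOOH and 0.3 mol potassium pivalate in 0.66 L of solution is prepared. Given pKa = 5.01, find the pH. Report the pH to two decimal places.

pH = pKa + log([A⁻]/[HA]) = 5.01 + log(0.3/0.17)
pH = 5.01 + (+0.247) = 5.26

pH = 5.26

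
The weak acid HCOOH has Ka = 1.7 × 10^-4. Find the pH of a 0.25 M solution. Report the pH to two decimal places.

pH = 2.19

HCOOH ⇌ HCOO- + H+
From the ICE table, Ka = [H+]²/(0.25 − [H+]) = 1.7 × 10^-4.
Neglecting [H+] in the denominator: [H+] = √(1.7 × 10^-4 × 0.25) = 6.52 × 10^-3 M
Check: 2.6% ionized — well under 5%, approximation valid.
pH = −log(6.52 × 10^-3) = 2.19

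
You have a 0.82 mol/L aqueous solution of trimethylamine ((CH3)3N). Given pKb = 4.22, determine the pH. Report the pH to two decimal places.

pH = 11.85

(CH3)3N + H2O ⇌ (CH3)3NH+ + OH-
Kb = 10^(−4.22) = 6.03 × 10^-5
Let x = [OH-] at equilibrium. Kb = x²/(0.82 − x).
Since Kb ≪ C₀, x ≈ √(Kb·C₀) = 7.03 × 10^-3 M.
pOH = −log(7.03 × 10^-3) = 2.15; pH = 14.00 − 2.15 = 11.85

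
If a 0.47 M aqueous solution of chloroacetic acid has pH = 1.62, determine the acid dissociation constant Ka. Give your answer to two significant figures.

Ka = 1.3 × 10^-3

[H+] = 10^(-1.62) = 2.40 × 10^-2 M
At equilibrium [HA] = 0.47 − 2.40 × 10^-2 = 4.46 × 10^-1 M
Ka = [H+][A-]/[HA] = (2.40 × 10^-2)² / 4.46 × 10^-1 = 1.3 × 10^-3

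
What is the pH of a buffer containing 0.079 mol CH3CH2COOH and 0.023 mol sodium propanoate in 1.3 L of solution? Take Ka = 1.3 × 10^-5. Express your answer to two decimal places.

pKa = −log(1.3 × 10^-5) = 4.886
pH = pKa + log([A⁻]/[HA]) = 4.886 + log(0.023/0.079)
pH = 4.886 + (-0.536) = 4.35

pH = 4.35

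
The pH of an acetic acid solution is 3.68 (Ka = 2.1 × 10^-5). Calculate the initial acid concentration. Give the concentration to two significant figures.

C₀ = 2.3 × 10^-3 M

[H+] = 10^(-3.68) = 2.09 × 10^-4 M = x
Ka = x²/(C₀ − x) ⇒ C₀ = x + x²/Ka
C₀ = 2.09 × 10^-4 + (2.09 × 10^-4)²/(2.1 × 10^-5) = 2.29 × 10^-3 M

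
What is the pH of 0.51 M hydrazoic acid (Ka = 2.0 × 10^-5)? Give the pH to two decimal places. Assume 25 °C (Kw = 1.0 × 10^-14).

pH = 2.50

HN3 ⇌ N3- + H+
Ka = [H+]²/(0.51 − [H+]) = 2.0 × 10^-5
Since Ka ≪ C₀, [H+] ≈ √(Ka·C₀) = 3.19 × 10^-3 M.
([H+]/C₀ = 0.63% < 5%, so the approximation holds.)
pH = −log[H+] = −log(3.19 × 10^-3) = 2.50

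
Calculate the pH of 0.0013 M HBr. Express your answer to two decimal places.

pH = 2.89

HBr is a strong acid and dissociates completely, so [H+] = 0.0013 M.
pH = -log(0.0013) = 2.89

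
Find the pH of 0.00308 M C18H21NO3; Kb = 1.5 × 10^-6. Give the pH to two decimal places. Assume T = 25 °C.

pH = 9.83

C18H21NO3 + H2O ⇌ C18H22NO3+ + OH-
Kb = [OH-]²/(0.00308 − [OH-]) = 1.5 × 10^-6
Neglecting [OH-] in the denominator: [OH-] = √(1.5 × 10^-6 × 0.00308) = 6.80 × 10^-5 M
([OH-]/C₀ = 2.2% < 5%, so the approximation holds.)
pOH = −log(6.80 × 10^-5) = 4.17; pH = 14.00 − 4.17 = 9.83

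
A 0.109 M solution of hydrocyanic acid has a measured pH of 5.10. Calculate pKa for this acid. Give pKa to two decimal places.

[H+] = 10^(-5.10) = 7.94 × 10^-6 M
At equilibrium [HA] = 0.109 − 7.94 × 10^-6 = 1.09 × 10^-1 M
Ka = [H+][A-]/[HA] = (7.94 × 10^-6)² / 1.09 × 10^-1 = 5.78 × 10^-10
pKa = -log(5.78 × 10^-10) = 9.24

pKa = 9.24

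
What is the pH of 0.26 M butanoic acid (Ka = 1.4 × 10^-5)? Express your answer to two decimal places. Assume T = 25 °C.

CH3(CH2)2COOH ⇌ CH3(CH2)2COO- + H+
From the ICE table, Ka = x²/(0.26 − x) = 1.4 × 10^-5.
Assume x ≪ 0.26: x ≈ √(1.4 × 10^-5 × 0.26) = 1.91 × 10^-3 M
(x/C₀ = 0.73% < 5%, so the approximation holds.)
pH = −log(1.91 × 10^-3) = 2.72

pH = 2.72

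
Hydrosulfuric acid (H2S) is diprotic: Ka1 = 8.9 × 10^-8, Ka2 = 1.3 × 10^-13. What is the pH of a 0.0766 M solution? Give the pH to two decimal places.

pH = 4.08

Ka1 ≫ Ka2, so treat the first dissociation as the only significant source of H+.
Ka1 = x²/(0.0766 − x) = 8.9 × 10^-8
x ≈ √(8.9 × 10^-8 × 0.0766) = 8.26 × 10^-5 M
pH = −log(8.26 × 10^-5) = 4.08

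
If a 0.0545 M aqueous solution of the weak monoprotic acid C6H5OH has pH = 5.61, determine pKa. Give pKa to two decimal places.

[H+] = 10^(-5.61) = 2.45 × 10^-6 M
At equilibrium [HA] = 0.0545 − 2.45 × 10^-6 = 5.45 × 10^-2 M
Ka = [H+][A-]/[HA] = (2.45 × 10^-6)² / 5.45 × 10^-2 = 1.10 × 10^-10
pKa = -log(1.10 × 10^-10) = 9.96

pKa = 9.96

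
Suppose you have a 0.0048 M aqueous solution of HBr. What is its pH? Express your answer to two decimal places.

HBr is a strong acid and dissociates completely, so [H+] = 0.0048 M.
pH = -log(0.0048) = 2.32

pH = 2.32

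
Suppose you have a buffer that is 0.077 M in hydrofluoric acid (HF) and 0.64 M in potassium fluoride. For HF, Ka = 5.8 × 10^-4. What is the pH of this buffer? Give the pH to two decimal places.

pH = 4.16

pKa = −log(5.8 × 10^-4) = 3.237
Henderson–Hasselbalch: pH = pKa + log([F-]/[HF]) = 3.237 + log(0.64/0.077)
pH = 3.237 + (+0.920) = 4.16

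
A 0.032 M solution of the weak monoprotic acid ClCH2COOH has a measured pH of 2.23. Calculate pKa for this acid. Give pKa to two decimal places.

[H+] = 10^(-2.23) = 5.89 × 10^-3 M
At equilibrium [HA] = 0.032 − 5.89 × 10^-3 = 2.61 × 10^-2 M
Ka = [H+][A-]/[HA] = (5.89 × 10^-3)² / 2.61 × 10^-2 = 1.33 × 10^-3
pKa = -log(1.33 × 10^-3) = 2.88

pKa = 2.88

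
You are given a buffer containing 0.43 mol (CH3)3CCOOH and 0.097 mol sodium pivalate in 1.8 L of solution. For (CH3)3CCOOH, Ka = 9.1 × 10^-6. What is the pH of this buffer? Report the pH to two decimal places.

pKa = −log(9.1 × 10^-6) = 5.041
Henderson–Hasselbalch: pH = pKa + log([(CH3)3CCOO-]/[(CH3)3CCOOH]) = 5.041 + log(0.097/0.43)
pH = 5.041 + (-0.647) = 4.39

pH = 4.39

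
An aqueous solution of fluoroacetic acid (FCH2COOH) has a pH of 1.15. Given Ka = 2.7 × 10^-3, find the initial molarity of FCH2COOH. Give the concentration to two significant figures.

[H+] = 10^(-1.15) = 7.08 × 10^-2 M = x
Ka = x²/(C₀ − x) ⇒ C₀ = x + x²/Ka
C₀ = 7.08 × 10^-2 + (7.08 × 10^-2)²/(2.7 × 10^-3) = 1.93 M

C₀ = 1.9 M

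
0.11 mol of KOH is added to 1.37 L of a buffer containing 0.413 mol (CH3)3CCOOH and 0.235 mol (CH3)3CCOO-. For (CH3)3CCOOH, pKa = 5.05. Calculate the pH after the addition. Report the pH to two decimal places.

OH- converts (CH3)3CCOOH to (CH3)3CCOO-: (CH3)3CCOOH → 0.303 mol, (CH3)3CCOO- → 0.345 mol.
Henderson–Hasselbalch with mole ratio 0.345/0.303: pH = 5.05 + (+0.056)

pH = 5.11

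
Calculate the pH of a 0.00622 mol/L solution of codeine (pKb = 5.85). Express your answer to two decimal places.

pH = 9.97

C18H21NO3 + H2O ⇌ C18H22NO3+ + OH-
Kb = 10^(−5.85) = 1.41 × 10^-6
From the ICE table, Kb = [OH-]²/(0.00622 − [OH-]) = 1.41 × 10^-6.
Since Kb ≪ C₀, [OH-] ≈ √(Kb·C₀) = 9.36 × 10^-5 M.
Check: 1.5% ionized — well under 5%, approximation valid.
pOH = −log(9.36 × 10^-5) = 4.03; pH = 14.00 − 4.03 = 9.97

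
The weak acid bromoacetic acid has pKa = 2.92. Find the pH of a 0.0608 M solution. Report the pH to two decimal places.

pH = 2.10

BrCH2COOH ⇌ BrCH2COO- + H+
Ka = 10^(−2.92) = 1.20 × 10^-3
From the ICE table, Ka = x²/(0.0608 − x) = 1.20 × 10^-3.
Here C₀/Ka ≈ 50.7, so the small-x approximation fails. Use the quadratic:
x = [−0.0012 + √(0.0012² + 0.000292)]/2 = 7.96 × 10^-3 M
pH = −log(7.96 × 10^-3) = 2.10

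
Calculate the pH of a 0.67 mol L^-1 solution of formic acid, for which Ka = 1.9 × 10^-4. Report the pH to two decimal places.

pH = 1.95

HCOOH ⇌ HCOO- + H+
Let x = [H+] at equilibrium. Ka = x²/(0.67 − x).
Since Ka ≪ C₀, x ≈ √(Ka·C₀) = 1.13 × 10^-2 M.
pH = −log(1.13 × 10^-2) = 1.95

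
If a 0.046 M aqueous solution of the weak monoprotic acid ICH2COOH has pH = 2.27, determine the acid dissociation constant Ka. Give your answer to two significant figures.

[H+] = 10^(-2.27) = 5.37 × 10^-3 M
At equilibrium [HA] = 0.046 − 5.37 × 10^-3 = 4.06 × 10^-2 M
Ka = [H+][A-]/[HA] = (5.37 × 10^-3)² / 4.06 × 10^-2 = 7.1 × 10^-4

Ka = 7.1 × 10^-4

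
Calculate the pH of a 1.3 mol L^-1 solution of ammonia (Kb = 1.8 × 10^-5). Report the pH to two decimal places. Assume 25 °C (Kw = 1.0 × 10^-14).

NH3 + H2O ⇌ NH4+ + OH-
From the ICE table, Kb = [OH-]²/(1.3 − [OH-]) = 1.8 × 10^-5.
Since Kb ≪ C₀, [OH-] ≈ √(Kb·C₀) = 4.84 × 10^-3 M.
Check: 0.37% ionized — well under 5%, approximation valid.
pOH = 2.32, so pH = 14.00 − pOH = 11.68

pH = 11.68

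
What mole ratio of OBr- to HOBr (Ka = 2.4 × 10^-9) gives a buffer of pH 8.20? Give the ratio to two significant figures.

ratio = 0.38

pKa = -log(2.4 × 10^-9) = 8.620
pH = pKa + log(r) ⇒ log(r) = 8.20 − 8.620 = -0.420
r = [OBr-]/[HOBr] = 10^(-0.420) = 0.38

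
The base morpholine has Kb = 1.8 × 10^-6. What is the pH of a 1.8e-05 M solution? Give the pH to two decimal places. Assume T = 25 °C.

C4H8ONH + H2O ⇌ C4H8ONH2+ + OH-
From the ICE table, Kb = x²/(1.8e-05 − x) = 1.8 × 10^-6.
x is not negligible relative to C₀; solve x² + 1.8e-06·x − 3.24e-11 = 0.
x = [−1.8e-06 + √(1.8e-06² + 1.3e-10)]/2 = 4.86 × 10^-6 M
pOH = −log(4.86 × 10^-6) = 5.31; pH = 14.00 − 5.31 = 8.69

pH = 8.69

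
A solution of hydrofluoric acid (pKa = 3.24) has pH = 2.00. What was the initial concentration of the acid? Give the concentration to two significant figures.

C₀ = 1.8 × 10^-1 M

[H+] = 10^(-2.00) = 1.00 × 10^-2 M = x
Ka = 10^(−3.24) = 5.75 × 10^-4
Ka = x²/(C₀ − x) ⇒ C₀ = x + x²/Ka
C₀ = 1.00 × 10^-2 + (1.00 × 10^-2)²/(5.75 × 10^-4) = 1.84 × 10^-1 M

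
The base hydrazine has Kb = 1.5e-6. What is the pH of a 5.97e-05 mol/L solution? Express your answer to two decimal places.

pH = 8.94

N2H4 + H2O ⇌ N2H5+ + OH-
From the ICE table, Kb = x²/(5.97e-05 − x) = 1.5 × 10^-6.
Here C₀/Kb ≈ 39.8, so the small-x approximation fails. Use the quadratic:
x = (−Kb + √(Kb² + 4·Kb·C₀))/2 = 8.74 × 10^-6 M
pOH = 5.06, so pH = 14.00 − pOH = 8.94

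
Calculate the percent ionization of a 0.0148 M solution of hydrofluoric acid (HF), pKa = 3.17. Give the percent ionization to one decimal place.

19.2%

HF ⇌ F- + H+; let x = [H+] at equilibrium.
Ka = 10^(−3.17) = 6.76 × 10^-4
Ka = x²/(C₀ − x); solving the quadratic gives x = 2.84 × 10^-3 M.
Fraction ionized = 2.84 × 10^-3 / 0.0148 = 0.1919 → 19.2%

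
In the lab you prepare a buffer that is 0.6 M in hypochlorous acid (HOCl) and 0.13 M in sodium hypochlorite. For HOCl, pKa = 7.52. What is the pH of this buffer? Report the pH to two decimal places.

pH = 6.86

Henderson–Hasselbalch: pH = pKa + log([OCl-]/[HOCl]) = 7.52 + log(0.13/0.6)
pH = 7.52 + (-0.664) = 6.86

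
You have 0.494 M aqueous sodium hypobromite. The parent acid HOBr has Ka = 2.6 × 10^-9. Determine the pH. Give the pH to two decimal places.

pH = 11.14

OBr- is the conjugate base of the weak acid HOBr.
Kb = Kw/Ka = 1.0×10^-14 / 2.6 × 10^-9 = 3.85 × 10^-6
Kb = [OH-]²/(0.494 − [OH-]) = 3.85 × 10^-6
Assume [OH-] ≪ 0.494: [OH-] ≈ √(3.85 × 10^-6 × 0.494) = 1.38 × 10^-3 M
pOH = 2.86, so pH = 14.00 − pOH = 11.14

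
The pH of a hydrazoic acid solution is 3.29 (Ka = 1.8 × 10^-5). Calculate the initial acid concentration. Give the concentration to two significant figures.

C₀ = 1.5 × 10^-2 M

[H+] = 10^(-3.29) = 5.13 × 10^-4 M = x
Ka = x²/(C₀ − x) ⇒ C₀ = x + x²/Ka
C₀ = 5.13 × 10^-4 + (5.13 × 10^-4)²/(1.8 × 10^-5) = 1.51 × 10^-2 M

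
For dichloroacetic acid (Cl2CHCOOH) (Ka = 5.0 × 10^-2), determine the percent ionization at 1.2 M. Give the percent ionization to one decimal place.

18.4%

Cl2CHCOOH ⇌ Cl2CHCOO- + H+; let x = [H+] at equilibrium.
Ka = x²/(C₀ − x); solving the quadratic gives x = 2.21 × 10^-1 M.
% ionization = x/C₀ × 100% = 2.21 × 10^-1/1.2 × 100% = 18.4%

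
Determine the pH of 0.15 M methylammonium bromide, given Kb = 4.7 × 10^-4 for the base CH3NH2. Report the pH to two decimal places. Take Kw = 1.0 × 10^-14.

pH = 5.75

CH3NH3+ is the conjugate acid of the weak base CH3NH2.
Ka = Kw/Kb = 1.0×10^-14 / 4.7 × 10^-4 = 2.13 × 10^-11
Ka = [H+]²/(0.15 − [H+]) = 2.13 × 10^-11
Assume [H+] ≪ 0.15: [H+] ≈ √(2.13 × 10^-11 × 0.15) = 1.79 × 10^-6 M
pH = −log[H+] = −log(1.79 × 10^-6) = 5.75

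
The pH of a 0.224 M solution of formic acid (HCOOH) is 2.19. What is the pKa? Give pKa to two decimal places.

pKa = 3.72

[H+] = 10^(-2.19) = 6.46 × 10^-3 M
At equilibrium [HA] = 0.224 − 6.46 × 10^-3 = 2.18 × 10^-1 M
Ka = [H+][A-]/[HA] = (6.46 × 10^-3)² / 2.18 × 10^-1 = 1.91 × 10^-4
pKa = -log(1.91 × 10^-4) = 3.72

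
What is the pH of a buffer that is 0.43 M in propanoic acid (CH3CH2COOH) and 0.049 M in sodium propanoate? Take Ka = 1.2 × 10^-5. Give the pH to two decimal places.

pKa = −log(1.2 × 10^-5) = 4.921
Henderson–Hasselbalch: pH = pKa + log([CH3CH2COO-]/[CH3CH2COOH]) = 4.921 + log(0.049/0.43)
pH = 4.921 + (-0.943) = 3.98

pH = 3.98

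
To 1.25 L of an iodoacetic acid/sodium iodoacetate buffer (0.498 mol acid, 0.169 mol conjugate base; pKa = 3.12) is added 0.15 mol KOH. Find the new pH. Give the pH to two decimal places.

After neutralization: n(ICH2COOH) = 0.348 mol, n(ICH2COO-) = 0.319 mol.
pH = pKa + log([A⁻]/[HA]) = 3.12 + log(0.319/0.348) = 3.12 -0.038

pH = 3.08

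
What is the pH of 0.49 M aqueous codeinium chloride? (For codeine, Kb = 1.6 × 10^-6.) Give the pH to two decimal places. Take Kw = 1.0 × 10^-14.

pH = 4.26

C18H22NO3+ is the conjugate acid of the weak base C18H21NO3.
Ka = Kw/Kb = 1.0×10^-14 / 1.6 × 10^-6 = 6.25 × 10^-9
Ka = [H+]²/(0.49 − [H+]) = 6.25 × 10^-9
Neglecting [H+] in the denominator: [H+] = √(6.25 × 10^-9 × 0.49) = 5.53 × 10^-5 M
pH = −log[H+] = −log(5.53 × 10^-5) = 4.26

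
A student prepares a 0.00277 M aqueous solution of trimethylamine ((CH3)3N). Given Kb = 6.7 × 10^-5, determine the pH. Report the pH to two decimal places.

(CH3)3N + H2O ⇌ (CH3)3NH+ + OH-
From the ICE table, Kb = x²/(0.00277 − x) = 6.7 × 10^-5.
x is not negligible relative to C₀; solve x² + 6.7e-05·x − 1.86e-07 = 0.
x = (−Kb + √(Kb² + 4·Kb·C₀))/2 = 3.99 × 10^-4 M
pOH = 3.40, so pH = 14.00 − pOH = 10.60

pH = 10.60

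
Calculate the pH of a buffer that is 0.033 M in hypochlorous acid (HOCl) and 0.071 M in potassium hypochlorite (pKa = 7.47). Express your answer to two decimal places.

pH = 7.80

pH = pKa + log([A⁻]/[HA]) = 7.47 + log(0.071/0.033)
pH = 7.47 + (+0.333) = 7.80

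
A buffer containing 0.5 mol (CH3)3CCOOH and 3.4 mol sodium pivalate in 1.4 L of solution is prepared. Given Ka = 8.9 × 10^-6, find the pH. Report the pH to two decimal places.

pH = 5.88

pKa = −log(8.9 × 10^-6) = 5.051
Henderson–Hasselbalch: pH = pKa + log([(CH3)3CCOO-]/[(CH3)3CCOOH]) = 5.051 + log(3.4/0.5)
pH = 5.051 + (+0.833) = 5.88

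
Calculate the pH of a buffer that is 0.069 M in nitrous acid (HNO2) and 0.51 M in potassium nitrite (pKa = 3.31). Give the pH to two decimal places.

Henderson–Hasselbalch: pH = pKa + log([NO2-]/[HNO2]) = 3.31 + log(0.51/0.069)
pH = 3.31 + (+0.869) = 4.18

pH = 4.18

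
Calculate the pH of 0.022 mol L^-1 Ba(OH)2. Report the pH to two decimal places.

pH = 12.64

Ba(OH)2 is a strong base (each formula unit releases 2 OH-); [OH-] = 0.044 M.
pOH = -log(0.044) = 1.36
pH = 14.00 - 1.36 = 12.64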